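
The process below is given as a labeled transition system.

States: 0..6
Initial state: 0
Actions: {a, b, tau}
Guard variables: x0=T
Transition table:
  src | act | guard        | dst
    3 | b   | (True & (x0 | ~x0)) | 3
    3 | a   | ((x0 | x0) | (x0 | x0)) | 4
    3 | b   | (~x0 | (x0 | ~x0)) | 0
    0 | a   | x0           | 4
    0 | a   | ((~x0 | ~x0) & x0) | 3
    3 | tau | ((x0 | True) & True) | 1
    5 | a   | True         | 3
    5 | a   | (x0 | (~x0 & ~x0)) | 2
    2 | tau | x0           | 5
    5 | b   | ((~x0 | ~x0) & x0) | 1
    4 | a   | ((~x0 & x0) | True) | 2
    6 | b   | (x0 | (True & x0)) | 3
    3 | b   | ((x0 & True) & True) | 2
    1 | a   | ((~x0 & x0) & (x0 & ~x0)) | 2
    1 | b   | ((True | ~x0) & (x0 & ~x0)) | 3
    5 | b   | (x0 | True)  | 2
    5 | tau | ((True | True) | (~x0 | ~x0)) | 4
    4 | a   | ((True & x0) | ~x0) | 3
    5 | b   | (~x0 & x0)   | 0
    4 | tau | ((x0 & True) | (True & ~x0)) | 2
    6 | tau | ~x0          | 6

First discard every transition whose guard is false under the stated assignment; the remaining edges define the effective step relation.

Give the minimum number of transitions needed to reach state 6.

BFS to 6:
  depth 0: {0}
  depth 1: {4}
  depth 2: {2,3}
  depth 3: {1,5}
6 never appears.

Answer: UNREACHABLE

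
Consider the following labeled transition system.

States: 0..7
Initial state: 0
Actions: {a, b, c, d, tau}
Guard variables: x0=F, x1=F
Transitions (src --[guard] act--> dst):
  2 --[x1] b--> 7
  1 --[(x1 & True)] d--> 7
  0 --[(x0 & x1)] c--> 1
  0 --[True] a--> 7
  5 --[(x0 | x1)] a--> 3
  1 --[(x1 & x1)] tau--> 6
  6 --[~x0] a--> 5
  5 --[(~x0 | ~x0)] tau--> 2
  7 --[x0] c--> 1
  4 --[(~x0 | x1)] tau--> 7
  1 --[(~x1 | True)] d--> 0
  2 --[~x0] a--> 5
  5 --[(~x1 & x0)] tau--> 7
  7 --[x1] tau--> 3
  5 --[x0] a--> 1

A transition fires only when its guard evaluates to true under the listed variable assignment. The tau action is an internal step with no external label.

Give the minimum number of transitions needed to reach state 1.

Answer: UNREACHABLE

Working:
Breadth-first toward 1:
  depth 0: {0}
  depth 1: {7}
1 never appears.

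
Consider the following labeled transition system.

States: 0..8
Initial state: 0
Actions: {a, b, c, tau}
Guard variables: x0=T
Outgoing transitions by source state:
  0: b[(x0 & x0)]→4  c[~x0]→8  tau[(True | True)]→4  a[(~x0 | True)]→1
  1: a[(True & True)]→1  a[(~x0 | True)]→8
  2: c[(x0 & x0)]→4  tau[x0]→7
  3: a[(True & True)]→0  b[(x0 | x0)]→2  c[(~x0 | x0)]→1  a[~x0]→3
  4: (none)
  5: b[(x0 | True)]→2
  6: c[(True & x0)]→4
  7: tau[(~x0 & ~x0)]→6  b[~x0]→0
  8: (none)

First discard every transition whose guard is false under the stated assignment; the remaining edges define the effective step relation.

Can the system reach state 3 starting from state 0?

12 transition(s) survive guard evaluation.
Layer 0: {0}
Layer 1: {1,4}  total {0,1,4}
Layer 2: {8}  total {0,1,4,8}
R = {0,1,4,8}

Answer: UNREACHABLE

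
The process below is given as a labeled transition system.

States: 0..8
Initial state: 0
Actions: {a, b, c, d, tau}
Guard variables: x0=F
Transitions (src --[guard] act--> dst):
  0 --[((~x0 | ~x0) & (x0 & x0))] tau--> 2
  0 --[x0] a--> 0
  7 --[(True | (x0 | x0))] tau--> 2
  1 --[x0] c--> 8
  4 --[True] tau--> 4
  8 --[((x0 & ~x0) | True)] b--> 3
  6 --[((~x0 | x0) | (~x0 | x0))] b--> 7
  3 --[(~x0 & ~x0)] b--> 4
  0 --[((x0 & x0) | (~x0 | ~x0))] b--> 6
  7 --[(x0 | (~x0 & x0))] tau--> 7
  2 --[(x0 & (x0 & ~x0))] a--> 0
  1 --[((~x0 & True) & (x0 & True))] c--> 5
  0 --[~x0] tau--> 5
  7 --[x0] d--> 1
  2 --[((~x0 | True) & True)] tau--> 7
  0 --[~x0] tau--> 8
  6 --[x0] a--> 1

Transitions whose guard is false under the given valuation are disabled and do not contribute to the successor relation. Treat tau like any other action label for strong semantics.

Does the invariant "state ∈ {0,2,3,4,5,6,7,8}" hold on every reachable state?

Inv-set: {0,2,3,4,5,6,7,8}
R = {0,2,3,4,5,6,7,8}
  0: ok
  2: ok
  3: ok
  4: ok
  5: ok
  6: ok
  7: ok
  8: ok

Answer: INVARIANT HOLDS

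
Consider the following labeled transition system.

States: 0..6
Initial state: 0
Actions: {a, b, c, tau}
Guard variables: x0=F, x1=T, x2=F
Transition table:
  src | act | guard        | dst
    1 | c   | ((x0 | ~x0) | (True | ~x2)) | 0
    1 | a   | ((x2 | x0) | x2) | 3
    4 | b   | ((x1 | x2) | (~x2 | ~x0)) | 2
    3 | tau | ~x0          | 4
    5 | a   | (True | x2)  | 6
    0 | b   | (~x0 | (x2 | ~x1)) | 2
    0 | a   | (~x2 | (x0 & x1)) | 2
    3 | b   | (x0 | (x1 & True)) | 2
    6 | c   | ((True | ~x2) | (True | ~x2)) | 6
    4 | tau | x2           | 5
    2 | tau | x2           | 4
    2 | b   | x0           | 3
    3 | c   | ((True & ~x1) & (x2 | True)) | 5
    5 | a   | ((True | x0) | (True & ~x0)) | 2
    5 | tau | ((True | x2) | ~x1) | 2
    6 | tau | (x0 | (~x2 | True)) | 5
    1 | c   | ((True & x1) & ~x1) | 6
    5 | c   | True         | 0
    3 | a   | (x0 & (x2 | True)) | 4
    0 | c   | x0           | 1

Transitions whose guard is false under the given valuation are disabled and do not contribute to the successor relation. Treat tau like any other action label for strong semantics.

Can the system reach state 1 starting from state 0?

Answer: UNREACHABLE

Working:
Guard filter leaves 12 enabled edge(s).
L0 = {0}
L1 = {2}  total {0,2}
R = {0,2}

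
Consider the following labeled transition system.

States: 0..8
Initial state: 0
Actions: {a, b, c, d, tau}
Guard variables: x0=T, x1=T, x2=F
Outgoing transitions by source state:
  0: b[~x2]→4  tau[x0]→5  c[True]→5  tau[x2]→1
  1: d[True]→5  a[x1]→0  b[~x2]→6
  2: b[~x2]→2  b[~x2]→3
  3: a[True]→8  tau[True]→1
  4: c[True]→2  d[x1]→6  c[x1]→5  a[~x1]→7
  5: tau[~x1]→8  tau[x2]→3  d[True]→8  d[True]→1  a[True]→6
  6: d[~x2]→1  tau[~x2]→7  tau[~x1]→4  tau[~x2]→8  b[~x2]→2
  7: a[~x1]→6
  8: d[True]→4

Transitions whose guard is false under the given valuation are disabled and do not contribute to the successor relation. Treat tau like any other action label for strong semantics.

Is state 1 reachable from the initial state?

Answer: REACHABLE

Analysis:
21 transition(s) survive guard evaluation.
depth 0: {0}
depth 1: {4,5}  now seen {0,4,5}
depth 2: {1,2,6,8}  now seen {0,1,2,4,5,6,8}
depth 3: {3,7}  now seen {0,1,2,3,4,5,6,7,8}
Reach set: {0,1,2,3,4,5,6,7,8}
Path to 1: tau·d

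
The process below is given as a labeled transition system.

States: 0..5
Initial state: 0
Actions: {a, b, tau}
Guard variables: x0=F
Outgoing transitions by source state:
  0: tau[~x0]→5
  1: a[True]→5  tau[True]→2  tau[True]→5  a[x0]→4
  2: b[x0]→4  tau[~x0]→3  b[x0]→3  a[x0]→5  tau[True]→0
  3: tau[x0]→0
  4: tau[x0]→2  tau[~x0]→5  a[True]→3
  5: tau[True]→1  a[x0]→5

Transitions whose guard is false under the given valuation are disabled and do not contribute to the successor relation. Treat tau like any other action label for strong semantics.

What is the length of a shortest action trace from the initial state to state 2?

Layered search for 2:
  depth 0: {0}
  depth 1: {5}
  depth 2: {1}
  depth 3: {2}
first hit 2 at d=3 via tau·tau·tau

Answer: 3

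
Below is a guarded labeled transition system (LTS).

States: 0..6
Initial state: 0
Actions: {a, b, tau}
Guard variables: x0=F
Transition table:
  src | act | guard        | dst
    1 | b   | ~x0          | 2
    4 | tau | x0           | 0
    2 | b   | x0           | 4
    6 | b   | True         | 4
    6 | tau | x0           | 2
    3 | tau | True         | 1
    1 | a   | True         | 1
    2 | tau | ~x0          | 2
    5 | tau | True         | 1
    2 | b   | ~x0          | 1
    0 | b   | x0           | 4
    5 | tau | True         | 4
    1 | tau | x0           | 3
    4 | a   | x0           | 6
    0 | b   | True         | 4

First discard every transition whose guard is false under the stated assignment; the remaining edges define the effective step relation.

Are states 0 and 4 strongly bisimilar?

Bisimulation quotient by refinement:
  π0 = {{0,1,2,3,4,5,6}}
  π1 = {{0,6},{1},{2},{3,5},{4}}
  π2 = {{0,6},{1},{2},{3},{4},{5}}
Fixed point at round 3; 6 class(es).
[0]={0,6}  [4]={4}

Answer: NOT BISIMILAR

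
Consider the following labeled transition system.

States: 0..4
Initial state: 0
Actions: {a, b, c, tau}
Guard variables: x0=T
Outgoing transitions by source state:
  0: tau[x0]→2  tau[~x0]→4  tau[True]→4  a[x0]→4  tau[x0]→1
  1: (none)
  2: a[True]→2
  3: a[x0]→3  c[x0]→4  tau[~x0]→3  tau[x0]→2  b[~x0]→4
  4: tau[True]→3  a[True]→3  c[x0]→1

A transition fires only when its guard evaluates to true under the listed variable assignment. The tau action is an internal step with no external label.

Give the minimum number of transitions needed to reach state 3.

BFS to 3:
  L0 = {0}
  L1 = {1,2,4}
  L2 = {3}
3 enters at depth 2; path a·a

Answer: 2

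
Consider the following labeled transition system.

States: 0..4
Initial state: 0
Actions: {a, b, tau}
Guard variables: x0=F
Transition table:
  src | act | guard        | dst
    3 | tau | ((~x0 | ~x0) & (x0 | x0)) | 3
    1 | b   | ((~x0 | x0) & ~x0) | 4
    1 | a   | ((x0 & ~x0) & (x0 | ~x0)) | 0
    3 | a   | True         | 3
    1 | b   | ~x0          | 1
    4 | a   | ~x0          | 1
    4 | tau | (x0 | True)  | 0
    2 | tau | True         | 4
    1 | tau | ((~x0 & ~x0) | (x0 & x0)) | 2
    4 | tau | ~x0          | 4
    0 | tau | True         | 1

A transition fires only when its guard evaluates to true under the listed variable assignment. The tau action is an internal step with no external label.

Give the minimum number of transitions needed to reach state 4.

Layered search for 4:
  depth 0: {0}
  depth 1: {1}
  depth 2: {2,4}
first hit 4 at d=2 via tau·b

Answer: 2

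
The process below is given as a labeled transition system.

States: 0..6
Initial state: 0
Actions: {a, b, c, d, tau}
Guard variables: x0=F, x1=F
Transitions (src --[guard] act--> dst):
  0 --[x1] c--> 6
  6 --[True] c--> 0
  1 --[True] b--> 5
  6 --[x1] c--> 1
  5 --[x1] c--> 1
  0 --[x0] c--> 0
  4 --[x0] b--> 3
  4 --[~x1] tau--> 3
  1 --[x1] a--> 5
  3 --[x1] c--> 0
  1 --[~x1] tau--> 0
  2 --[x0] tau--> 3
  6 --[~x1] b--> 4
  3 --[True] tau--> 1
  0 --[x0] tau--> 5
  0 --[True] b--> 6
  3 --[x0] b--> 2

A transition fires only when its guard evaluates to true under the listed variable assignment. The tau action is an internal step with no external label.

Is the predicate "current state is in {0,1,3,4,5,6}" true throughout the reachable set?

Inv-set: {0,1,3,4,5,6}
R = {0,1,3,4,5,6}
  0: ✓
  1: ✓
  3: ✓
  4: ✓
  5: ✓
  6: ✓

Answer: INVARIANT HOLDS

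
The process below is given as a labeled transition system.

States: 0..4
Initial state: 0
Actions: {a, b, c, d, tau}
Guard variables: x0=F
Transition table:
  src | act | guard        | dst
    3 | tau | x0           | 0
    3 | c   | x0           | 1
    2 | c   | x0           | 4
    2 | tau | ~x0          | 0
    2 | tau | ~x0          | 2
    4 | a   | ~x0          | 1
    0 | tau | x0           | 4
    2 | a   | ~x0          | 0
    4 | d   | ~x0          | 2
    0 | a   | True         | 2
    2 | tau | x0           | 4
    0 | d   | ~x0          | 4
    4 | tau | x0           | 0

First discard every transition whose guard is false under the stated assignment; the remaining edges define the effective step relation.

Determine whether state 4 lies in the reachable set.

7 transition(s) survive guard evaluation.
Layer 0: {0}
Layer 1: {2,4}  now seen {0,2,4}
Layer 2: {1}  now seen {0,1,2,4}
Reach set: {0,1,2,4}
Path to 4: d

Answer: REACHABLE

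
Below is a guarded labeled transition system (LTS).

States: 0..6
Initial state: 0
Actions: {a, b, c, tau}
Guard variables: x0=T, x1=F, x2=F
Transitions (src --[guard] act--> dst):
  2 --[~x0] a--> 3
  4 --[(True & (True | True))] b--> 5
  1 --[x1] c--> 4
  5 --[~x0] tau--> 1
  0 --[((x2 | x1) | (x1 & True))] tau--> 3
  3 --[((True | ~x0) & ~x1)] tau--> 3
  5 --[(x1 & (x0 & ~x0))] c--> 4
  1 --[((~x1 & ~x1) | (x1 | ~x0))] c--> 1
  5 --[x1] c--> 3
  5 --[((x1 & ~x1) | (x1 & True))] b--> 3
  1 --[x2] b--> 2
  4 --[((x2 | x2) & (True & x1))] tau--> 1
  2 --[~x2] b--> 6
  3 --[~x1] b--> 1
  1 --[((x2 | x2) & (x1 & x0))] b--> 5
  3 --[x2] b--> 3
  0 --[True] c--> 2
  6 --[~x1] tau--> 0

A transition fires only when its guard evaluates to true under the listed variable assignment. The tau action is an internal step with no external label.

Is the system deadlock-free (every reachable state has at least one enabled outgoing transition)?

R = {0,2,6}
  0: c→2  [deg 1]
  2: b→6  [deg 1]
  6: tau→0  [deg 1]

Answer: DEADLOCK-FREE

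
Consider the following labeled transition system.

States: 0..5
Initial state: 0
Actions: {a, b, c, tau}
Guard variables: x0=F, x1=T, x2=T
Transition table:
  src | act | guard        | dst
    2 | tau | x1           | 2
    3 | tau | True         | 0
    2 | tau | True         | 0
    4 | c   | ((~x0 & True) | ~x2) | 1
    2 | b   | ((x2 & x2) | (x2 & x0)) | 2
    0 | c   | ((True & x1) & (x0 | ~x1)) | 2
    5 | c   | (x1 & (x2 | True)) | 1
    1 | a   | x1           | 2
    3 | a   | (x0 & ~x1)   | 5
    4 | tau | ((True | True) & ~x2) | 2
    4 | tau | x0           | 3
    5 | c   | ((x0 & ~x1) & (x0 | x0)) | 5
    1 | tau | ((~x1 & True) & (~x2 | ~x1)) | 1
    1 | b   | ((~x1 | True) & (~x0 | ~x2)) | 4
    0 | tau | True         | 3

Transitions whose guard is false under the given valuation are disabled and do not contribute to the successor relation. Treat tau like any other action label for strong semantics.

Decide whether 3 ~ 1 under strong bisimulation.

Compute ~ classes (split until stable):
  round 0: {{0,1,2,3,4,5}}
  round 1: {{0,3},{1},{2},{4,5}}
Fixed point at round 2; 4 class(es).
[3]={0,3}  [1]={1}

Answer: NOT BISIMILAR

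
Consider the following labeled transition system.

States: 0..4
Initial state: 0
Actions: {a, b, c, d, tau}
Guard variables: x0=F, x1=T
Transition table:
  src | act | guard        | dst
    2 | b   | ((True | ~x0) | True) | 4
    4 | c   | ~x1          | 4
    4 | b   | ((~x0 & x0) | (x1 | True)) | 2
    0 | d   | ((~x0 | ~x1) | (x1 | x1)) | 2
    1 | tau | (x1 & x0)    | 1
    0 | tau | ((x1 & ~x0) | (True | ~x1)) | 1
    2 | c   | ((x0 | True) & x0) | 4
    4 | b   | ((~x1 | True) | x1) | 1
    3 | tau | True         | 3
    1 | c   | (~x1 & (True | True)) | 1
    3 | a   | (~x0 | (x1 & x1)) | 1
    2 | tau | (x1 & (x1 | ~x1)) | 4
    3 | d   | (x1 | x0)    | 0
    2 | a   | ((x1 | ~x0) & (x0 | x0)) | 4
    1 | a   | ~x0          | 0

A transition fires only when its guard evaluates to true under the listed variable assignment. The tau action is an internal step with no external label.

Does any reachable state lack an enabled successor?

Reach set: {0,1,2,4}
  0: d→2  tau→1  [2 exit(s)]
  1: a→0  [1 exit(s)]
  2: b→4  tau→4  [2 exit(s)]
  4: b→1  b→2  [2 exit(s)]

Answer: DEADLOCK-FREE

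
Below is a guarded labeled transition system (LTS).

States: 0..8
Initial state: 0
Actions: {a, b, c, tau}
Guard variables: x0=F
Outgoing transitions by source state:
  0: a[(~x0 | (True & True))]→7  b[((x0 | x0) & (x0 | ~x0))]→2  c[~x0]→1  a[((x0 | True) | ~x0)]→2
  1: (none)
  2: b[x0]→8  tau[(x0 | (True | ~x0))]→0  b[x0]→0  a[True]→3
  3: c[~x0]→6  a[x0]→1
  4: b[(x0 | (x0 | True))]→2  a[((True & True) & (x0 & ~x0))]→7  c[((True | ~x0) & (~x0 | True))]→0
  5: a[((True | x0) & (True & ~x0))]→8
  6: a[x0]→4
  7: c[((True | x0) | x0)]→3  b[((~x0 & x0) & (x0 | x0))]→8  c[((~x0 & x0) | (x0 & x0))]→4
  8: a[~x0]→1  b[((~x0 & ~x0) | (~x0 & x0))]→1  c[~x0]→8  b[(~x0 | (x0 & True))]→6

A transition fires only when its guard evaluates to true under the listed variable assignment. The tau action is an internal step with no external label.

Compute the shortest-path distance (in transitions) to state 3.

Answer: 2

Trace:
BFS to 3:
  depth 0: {0}
  depth 1: {1,2,7}
  depth 2: {3}
depth(3)=2, e.g. a·a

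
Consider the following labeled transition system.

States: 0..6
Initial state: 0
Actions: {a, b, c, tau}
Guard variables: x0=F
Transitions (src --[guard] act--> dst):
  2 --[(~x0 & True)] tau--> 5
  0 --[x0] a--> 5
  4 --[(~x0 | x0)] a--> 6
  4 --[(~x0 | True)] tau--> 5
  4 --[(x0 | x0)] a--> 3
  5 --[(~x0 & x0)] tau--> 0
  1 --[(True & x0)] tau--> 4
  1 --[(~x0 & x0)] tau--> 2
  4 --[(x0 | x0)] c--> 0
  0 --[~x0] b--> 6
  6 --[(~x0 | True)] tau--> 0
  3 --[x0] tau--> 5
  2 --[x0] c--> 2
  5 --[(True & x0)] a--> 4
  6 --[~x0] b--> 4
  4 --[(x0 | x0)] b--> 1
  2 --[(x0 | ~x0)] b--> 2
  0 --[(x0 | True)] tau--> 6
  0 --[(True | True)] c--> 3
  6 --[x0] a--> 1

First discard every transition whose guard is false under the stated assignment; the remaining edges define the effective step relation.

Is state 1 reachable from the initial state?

Answer: UNREACHABLE

Analysis:
After dropping false guards: 9 live edges.
L0 = {0}
L1 = {3,6}  now seen {0,3,6}
L2 = {4}  now seen {0,3,4,6}
L3 = {5}  now seen {0,3,4,5,6}
Reachable = {0,3,4,5,6}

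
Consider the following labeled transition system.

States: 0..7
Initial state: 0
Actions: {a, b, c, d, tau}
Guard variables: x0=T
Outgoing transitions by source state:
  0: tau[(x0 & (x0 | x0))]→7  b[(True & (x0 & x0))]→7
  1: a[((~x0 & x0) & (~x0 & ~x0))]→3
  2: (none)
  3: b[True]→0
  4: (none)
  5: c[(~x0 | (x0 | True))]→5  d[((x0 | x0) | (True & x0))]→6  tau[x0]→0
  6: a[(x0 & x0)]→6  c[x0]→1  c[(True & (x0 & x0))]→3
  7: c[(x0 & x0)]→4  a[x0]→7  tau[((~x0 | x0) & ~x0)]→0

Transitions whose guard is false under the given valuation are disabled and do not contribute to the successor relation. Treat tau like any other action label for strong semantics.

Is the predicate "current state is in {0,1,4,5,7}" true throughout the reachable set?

Inv-set: {0,1,4,5,7}
Reach set: {0,4,7}
  0: ✓
  4: ✓
  7: ✓

Answer: INVARIANT HOLDS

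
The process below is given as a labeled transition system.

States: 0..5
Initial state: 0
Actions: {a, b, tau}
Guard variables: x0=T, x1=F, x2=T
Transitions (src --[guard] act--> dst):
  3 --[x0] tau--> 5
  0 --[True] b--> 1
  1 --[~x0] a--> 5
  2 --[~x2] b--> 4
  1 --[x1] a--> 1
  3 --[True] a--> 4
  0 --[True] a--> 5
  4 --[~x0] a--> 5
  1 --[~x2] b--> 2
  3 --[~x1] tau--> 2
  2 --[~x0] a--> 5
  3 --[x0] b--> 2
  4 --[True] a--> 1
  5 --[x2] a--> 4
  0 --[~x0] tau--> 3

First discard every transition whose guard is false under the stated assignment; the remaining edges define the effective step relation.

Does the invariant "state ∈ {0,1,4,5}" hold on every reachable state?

Answer: INVARIANT HOLDS

Analysis:
Allowed set {0,1,4,5}
Reachable = {0,1,4,5}
  0: ok
  1: ok
  4: ok
  5: ok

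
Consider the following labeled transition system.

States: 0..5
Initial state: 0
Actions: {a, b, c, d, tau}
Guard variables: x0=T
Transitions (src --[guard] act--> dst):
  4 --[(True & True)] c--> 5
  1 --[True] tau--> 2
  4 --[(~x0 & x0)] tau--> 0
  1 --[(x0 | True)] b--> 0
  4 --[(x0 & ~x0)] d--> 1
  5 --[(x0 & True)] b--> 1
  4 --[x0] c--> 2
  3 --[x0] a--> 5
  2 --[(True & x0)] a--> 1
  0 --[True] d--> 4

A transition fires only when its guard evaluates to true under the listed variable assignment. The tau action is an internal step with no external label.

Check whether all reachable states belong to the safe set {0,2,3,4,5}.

Answer: INVARIANT VIOLATED at state 1

Analysis:
Safe = {0,2,3,4,5}
Reachable = {0,1,2,4,5}
  0: ✓
  1: ✗ unsafe
  2: ✓
  4: ✓
  5: ✓
counterexample path to 1: d·c·a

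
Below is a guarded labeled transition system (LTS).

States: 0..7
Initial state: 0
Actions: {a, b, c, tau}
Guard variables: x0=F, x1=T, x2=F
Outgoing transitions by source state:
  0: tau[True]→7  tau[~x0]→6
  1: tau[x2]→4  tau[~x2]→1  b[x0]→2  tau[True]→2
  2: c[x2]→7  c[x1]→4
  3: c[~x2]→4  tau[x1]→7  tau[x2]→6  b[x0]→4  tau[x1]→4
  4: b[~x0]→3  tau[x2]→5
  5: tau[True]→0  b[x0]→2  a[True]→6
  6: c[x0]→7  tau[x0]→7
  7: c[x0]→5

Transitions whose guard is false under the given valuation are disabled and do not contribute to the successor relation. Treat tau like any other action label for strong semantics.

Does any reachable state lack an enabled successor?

Answer: DEADLOCK at state 6

Analysis:
Reach set: {0,6,7}
  0: tau→6  tau→7  [2 exit(s)]
  6: ∅  [no exit]
  7: ∅  [no exit]
witness 6: tau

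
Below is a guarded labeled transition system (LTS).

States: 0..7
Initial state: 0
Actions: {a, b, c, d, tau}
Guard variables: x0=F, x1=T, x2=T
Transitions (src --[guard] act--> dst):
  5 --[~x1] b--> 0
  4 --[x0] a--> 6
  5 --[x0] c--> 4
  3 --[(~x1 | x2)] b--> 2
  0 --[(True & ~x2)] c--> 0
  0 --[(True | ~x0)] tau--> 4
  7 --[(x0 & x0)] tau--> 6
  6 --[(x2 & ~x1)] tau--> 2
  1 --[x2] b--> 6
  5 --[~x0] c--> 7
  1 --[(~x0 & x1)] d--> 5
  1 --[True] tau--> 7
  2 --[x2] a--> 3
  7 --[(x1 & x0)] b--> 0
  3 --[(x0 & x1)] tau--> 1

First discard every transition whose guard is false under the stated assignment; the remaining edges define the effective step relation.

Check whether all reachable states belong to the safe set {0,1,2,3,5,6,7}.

Answer: INVARIANT VIOLATED at state 4

Working:
Inv-set: {0,1,2,3,5,6,7}
R = {0,4}
  0: ✓
  4: ✗ unsafe
reach 4 via tau — violates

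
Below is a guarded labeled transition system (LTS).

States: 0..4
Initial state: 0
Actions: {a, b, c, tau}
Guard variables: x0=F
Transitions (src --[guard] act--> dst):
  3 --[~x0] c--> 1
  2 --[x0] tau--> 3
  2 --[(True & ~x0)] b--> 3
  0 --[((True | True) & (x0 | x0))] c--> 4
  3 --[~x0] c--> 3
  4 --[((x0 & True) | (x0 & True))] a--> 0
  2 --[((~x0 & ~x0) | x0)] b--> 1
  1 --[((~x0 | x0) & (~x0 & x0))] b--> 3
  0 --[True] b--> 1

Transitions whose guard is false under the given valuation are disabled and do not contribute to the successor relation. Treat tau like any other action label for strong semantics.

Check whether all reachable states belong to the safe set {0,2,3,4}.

Safe = {0,2,3,4}
R = {0,1}
  0: ok
  1: VIOLATES
reach 1 via b — violates

Answer: INVARIANT VIOLATED at state 1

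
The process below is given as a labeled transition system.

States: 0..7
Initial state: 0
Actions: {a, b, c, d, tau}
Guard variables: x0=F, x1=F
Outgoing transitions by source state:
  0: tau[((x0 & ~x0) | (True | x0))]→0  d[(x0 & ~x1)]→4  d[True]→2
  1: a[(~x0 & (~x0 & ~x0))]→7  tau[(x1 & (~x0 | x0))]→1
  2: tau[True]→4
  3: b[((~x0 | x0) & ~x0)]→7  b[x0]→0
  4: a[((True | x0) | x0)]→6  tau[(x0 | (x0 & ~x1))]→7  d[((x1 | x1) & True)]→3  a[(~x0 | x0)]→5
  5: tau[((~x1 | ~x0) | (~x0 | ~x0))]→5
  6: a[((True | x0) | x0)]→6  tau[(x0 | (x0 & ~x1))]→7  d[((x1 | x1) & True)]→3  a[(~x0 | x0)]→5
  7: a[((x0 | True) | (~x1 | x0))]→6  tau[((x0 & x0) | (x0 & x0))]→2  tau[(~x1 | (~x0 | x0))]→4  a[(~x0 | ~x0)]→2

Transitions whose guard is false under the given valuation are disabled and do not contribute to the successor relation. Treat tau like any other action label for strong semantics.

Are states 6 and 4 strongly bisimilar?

Compute ~ classes (split until stable):
  π0 = {{0,1,2,3,4,5,6,7}}
  π1 = {{0},{1,4,6},{2,5},{3},{7}}
  π2 = {{0},{1},{2},{3},{4,6},{5},{7}}
Fixed point at round 3; 7 class(es).
6∈{4,6}, 4∈{4,6}

Answer: BISIMILAR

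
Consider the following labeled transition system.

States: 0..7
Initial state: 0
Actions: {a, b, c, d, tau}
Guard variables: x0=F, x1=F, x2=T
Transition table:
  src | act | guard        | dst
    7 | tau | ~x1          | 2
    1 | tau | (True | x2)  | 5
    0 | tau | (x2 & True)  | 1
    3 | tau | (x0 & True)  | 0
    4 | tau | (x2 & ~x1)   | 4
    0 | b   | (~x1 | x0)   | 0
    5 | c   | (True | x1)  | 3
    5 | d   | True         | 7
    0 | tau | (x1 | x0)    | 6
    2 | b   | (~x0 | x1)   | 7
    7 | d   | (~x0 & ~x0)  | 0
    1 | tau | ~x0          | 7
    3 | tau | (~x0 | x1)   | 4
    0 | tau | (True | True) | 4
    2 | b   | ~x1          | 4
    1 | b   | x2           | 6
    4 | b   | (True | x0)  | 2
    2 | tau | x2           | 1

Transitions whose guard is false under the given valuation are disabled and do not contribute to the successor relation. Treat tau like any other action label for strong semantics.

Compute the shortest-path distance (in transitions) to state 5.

Answer: 2

Analysis:
Breadth-first toward 5:
  depth 0: {0}
  depth 1: {1,4}
  depth 2: {2,5,6,7}
5 enters at depth 2; path tau·tau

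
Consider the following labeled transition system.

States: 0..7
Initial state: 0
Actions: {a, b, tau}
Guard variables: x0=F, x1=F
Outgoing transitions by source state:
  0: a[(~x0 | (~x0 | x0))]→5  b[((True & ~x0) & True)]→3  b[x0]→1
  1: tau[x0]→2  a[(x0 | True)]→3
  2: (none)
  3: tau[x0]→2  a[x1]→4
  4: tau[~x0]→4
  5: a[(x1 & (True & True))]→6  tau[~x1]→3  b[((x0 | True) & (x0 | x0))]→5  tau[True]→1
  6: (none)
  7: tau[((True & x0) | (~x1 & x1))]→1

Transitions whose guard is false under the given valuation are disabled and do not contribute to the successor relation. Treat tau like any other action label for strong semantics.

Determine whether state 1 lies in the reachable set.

Answer: REACHABLE

Working:
After dropping false guards: 6 live edges.
depth 0: {0}
depth 1: {3,5}  cumulative {0,3,5}
depth 2: {1}  cumulative {0,1,3,5}
Reachable = {0,1,3,5}
trace reaching 1: a·tau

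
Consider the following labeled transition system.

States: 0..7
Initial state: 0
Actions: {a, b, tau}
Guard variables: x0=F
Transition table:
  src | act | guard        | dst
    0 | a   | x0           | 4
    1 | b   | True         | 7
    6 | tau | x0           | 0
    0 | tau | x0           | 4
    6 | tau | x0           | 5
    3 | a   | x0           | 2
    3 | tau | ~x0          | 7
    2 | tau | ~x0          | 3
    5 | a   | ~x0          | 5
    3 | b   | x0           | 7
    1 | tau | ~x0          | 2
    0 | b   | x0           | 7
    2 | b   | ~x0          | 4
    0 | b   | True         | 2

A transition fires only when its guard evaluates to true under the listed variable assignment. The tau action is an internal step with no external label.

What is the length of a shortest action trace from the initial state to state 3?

Layered search for 3:
  Layer 0: {0}
  Layer 1: {2}
  Layer 2: {3,4}
depth(3)=2, e.g. b·tau

Answer: 2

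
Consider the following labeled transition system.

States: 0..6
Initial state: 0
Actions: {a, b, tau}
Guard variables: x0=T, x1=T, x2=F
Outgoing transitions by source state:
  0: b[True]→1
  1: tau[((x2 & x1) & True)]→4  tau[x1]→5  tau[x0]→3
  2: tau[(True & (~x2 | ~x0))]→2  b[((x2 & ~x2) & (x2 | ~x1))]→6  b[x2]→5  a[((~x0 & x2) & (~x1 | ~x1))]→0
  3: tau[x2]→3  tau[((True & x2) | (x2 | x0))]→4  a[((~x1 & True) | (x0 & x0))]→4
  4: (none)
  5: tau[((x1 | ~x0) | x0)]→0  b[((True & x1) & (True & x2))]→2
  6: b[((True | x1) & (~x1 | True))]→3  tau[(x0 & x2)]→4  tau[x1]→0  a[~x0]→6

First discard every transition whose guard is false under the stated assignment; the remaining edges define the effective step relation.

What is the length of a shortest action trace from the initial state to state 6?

Breadth-first toward 6:
  Layer 0: {0}
  Layer 1: {1}
  Layer 2: {3,5}
  Layer 3: {4}
6 never appears.

Answer: UNREACHABLE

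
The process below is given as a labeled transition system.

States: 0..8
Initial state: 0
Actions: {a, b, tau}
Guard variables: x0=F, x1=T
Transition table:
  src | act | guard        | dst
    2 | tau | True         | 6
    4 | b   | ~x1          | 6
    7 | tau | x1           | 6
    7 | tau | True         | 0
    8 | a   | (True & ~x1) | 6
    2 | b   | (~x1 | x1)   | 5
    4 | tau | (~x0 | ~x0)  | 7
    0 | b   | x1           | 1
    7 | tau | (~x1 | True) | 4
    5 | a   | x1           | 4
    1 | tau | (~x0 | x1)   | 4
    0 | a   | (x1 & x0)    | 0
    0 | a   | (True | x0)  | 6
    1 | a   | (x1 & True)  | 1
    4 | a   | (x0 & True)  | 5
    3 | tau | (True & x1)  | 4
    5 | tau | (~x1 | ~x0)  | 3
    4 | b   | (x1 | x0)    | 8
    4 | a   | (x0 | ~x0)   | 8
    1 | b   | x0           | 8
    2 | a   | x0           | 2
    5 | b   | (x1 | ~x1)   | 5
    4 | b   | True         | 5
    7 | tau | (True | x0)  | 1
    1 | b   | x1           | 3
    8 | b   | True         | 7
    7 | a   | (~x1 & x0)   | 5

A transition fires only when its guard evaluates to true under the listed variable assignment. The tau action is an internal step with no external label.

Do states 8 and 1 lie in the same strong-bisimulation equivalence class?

Compute ~ classes (split until stable):
  round 0: {{0,1,2,3,4,5,6,7,8}}
  round 1: {{0},{1,4,5},{2},{3,7},{6},{8}}
  round 2: {{0},{1},{2},{3},{4},{5},{6},{7},{8}}
Fixed point at round 3; 9 class(es).
[8]={8}  [1]={1}

Answer: NOT BISIMILAR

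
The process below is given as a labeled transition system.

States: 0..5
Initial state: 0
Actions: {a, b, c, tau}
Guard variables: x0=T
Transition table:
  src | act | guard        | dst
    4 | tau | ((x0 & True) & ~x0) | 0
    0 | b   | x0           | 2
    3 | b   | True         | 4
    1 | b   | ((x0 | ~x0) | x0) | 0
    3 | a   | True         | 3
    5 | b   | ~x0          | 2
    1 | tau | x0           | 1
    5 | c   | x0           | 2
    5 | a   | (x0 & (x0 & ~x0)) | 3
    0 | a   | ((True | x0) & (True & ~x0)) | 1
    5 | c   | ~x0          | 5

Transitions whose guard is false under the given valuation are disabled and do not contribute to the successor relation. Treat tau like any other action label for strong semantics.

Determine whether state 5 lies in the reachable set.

After dropping false guards: 6 live edges.
L0 = {0}
L1 = {2}  now seen {0,2}
R = {0,2}

Answer: UNREACHABLE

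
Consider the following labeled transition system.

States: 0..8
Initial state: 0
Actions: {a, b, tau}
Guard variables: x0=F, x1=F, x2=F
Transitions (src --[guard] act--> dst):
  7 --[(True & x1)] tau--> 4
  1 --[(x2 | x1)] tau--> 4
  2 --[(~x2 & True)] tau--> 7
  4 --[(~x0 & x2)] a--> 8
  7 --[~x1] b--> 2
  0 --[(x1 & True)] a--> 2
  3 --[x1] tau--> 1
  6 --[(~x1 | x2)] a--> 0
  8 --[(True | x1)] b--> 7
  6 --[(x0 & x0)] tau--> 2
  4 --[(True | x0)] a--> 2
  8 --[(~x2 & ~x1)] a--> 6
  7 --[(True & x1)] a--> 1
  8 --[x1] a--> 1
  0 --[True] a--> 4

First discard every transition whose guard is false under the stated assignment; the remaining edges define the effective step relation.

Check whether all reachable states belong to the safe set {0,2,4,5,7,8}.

Inv-set: {0,2,4,5,7,8}
Reach set: {0,2,4,7}
  0: ok
  2: ok
  4: ok
  7: ok

Answer: INVARIANT HOLDS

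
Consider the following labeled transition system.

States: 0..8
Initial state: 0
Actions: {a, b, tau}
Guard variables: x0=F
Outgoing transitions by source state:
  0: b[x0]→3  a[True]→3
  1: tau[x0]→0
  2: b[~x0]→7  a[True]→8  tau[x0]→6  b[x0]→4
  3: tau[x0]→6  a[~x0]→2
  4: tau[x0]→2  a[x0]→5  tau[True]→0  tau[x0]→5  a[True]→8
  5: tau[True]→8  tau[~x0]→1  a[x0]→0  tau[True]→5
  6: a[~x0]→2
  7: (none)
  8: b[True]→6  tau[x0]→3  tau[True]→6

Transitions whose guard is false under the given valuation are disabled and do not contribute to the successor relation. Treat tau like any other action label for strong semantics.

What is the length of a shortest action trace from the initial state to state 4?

Breadth-first toward 4:
  depth 0: {0}
  depth 1: {3}
  depth 2: {2}
  depth 3: {7,8}
  depth 4: {6}
4 never appears.

Answer: UNREACHABLE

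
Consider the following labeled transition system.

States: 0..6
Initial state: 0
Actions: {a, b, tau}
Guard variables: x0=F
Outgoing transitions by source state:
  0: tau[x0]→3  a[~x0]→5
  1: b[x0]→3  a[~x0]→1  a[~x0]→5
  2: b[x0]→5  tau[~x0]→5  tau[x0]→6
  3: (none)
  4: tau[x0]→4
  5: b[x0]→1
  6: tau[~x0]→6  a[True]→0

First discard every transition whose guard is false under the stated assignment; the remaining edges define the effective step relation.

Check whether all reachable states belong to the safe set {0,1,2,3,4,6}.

Inv-set: {0,1,2,3,4,6}
Reach set: {0,5}
  0: ✓
  5: outside
reach 5 via a — violates

Answer: INVARIANT VIOLATED at state 5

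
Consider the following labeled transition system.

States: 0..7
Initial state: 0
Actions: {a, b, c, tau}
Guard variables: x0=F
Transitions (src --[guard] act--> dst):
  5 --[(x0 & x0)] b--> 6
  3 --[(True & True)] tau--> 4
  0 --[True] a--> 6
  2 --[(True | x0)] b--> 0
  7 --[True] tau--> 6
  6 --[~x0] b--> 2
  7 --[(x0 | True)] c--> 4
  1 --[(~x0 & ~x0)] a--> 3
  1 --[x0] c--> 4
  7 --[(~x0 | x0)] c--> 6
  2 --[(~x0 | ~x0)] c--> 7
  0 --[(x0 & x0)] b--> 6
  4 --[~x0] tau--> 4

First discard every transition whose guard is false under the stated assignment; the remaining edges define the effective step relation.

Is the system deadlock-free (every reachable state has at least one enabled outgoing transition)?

Reachable = {0,2,4,6,7}
  0: a→6  [1 out]
  2: b→0  c→7  [2 out]
  4: tau→4  [1 out]
  6: b→2  [1 out]
  7: c→4  c→6  tau→6  [3 out]

Answer: DEADLOCK-FREE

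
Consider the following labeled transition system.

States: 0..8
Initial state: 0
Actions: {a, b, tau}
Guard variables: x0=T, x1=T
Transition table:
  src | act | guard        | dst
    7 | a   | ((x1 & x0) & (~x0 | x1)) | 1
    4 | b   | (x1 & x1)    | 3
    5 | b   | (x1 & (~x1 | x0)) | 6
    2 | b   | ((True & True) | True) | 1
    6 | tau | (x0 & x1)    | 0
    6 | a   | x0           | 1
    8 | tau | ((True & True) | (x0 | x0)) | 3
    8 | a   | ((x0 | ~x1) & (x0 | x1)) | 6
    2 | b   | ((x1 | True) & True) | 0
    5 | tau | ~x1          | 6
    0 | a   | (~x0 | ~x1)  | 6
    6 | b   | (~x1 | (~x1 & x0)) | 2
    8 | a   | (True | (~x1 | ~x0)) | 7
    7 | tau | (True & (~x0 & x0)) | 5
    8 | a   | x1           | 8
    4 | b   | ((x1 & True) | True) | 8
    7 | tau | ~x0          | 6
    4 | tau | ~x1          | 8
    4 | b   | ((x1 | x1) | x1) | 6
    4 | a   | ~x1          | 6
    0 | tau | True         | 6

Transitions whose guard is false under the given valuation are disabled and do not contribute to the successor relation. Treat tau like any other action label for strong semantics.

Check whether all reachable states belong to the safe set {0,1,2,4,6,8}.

Answer: INVARIANT HOLDS

Working:
Inv-set: {0,1,2,4,6,8}
Reach set: {0,1,6}
  0: safe
  1: safe
  6: safe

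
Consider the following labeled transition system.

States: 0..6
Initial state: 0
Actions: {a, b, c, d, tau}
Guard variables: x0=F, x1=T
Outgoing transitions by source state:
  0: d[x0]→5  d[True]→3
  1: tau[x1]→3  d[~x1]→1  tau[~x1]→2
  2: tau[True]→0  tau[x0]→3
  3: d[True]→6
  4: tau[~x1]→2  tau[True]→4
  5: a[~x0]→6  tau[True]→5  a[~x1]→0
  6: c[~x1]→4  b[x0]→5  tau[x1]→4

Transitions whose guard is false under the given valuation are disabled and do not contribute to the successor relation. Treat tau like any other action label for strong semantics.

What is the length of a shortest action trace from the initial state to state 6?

Breadth-first toward 6:
  L0 = {0}
  L1 = {3}
  L2 = {6}
first hit 6 at d=2 via d·d

Answer: 2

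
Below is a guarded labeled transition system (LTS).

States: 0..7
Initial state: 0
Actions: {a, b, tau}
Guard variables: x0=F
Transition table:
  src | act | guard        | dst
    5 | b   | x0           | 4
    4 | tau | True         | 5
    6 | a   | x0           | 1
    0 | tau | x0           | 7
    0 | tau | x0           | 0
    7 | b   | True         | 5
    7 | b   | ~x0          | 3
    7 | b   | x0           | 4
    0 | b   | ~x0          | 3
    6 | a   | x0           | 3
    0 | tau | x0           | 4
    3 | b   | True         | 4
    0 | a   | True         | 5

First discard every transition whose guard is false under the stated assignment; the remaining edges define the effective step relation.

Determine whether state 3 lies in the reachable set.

Answer: REACHABLE

Working:
After dropping false guards: 6 live edges.
Layer 0: {0}
Layer 1: {3,5}  now seen {0,3,5}
Layer 2: {4}  now seen {0,3,4,5}
R = {0,3,4,5}
Path to 3: b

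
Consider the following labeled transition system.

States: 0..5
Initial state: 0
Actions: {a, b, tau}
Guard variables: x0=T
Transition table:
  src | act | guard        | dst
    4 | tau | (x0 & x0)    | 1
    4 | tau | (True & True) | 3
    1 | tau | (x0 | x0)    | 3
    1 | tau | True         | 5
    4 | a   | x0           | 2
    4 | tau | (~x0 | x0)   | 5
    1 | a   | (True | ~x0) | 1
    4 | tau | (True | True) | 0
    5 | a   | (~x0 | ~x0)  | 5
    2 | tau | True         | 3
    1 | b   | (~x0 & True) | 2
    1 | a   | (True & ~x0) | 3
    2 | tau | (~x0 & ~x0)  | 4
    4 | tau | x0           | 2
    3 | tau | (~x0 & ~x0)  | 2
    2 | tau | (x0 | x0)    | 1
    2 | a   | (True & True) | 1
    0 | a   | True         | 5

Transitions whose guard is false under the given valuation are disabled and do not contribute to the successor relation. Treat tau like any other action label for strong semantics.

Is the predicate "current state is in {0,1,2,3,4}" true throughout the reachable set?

Answer: INVARIANT VIOLATED at state 5

Analysis:
Inv-set: {0,1,2,3,4}
Reach set: {0,5}
  0: ok
  5: VIOLATES
witness against invariant: a → 5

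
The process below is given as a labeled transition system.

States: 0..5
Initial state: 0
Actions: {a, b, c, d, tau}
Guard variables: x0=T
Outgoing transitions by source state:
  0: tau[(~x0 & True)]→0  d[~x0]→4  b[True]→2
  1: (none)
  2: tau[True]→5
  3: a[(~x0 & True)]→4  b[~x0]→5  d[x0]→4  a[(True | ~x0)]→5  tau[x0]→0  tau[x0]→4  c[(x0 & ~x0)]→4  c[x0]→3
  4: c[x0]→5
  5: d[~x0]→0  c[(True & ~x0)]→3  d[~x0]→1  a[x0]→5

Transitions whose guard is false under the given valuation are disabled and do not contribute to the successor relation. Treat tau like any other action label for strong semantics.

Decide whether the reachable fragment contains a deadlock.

Reach set: {0,2,5}
  0: b→2  [1 out]
  2: tau→5  [1 out]
  5: a→5  [1 out]

Answer: DEADLOCK-FREE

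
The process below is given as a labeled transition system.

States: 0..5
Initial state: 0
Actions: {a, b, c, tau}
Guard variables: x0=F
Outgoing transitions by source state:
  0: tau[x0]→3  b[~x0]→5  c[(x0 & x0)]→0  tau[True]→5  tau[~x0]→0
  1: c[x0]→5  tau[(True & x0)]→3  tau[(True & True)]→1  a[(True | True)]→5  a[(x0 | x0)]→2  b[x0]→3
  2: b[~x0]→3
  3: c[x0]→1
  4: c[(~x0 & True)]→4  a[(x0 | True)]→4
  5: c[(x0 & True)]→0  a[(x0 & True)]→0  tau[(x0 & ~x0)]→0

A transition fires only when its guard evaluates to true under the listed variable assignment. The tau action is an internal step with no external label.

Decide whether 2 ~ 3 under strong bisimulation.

Answer: NOT BISIMILAR

Trace:
Compute ~ classes (split until stable):
  round 0: {{0,1,2,3,4,5}}
  round 1: {{0},{1},{2},{3,5},{4}}
Fixed point at round 2; 5 class(es).
[2]={2}  [3]={3,5}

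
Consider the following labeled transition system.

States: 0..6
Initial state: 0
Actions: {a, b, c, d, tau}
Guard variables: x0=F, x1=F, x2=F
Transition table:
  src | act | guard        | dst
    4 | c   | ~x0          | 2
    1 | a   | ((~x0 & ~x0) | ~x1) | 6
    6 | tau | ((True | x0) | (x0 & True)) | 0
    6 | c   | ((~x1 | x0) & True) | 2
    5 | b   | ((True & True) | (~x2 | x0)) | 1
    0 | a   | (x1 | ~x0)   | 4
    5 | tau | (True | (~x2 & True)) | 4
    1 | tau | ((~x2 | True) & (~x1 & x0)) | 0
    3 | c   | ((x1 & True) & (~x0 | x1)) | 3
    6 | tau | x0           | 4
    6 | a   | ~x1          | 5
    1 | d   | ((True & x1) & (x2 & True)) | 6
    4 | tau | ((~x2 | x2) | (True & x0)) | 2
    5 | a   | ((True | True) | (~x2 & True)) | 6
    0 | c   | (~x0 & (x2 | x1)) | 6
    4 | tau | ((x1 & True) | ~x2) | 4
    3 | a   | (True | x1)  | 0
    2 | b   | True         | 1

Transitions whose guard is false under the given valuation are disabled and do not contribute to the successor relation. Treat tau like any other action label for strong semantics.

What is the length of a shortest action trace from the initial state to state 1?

Breadth-first toward 1:
  Layer 0: {0}
  Layer 1: {4}
  Layer 2: {2}
  Layer 3: {1}
1 enters at depth 3; path a·c·b

Answer: 3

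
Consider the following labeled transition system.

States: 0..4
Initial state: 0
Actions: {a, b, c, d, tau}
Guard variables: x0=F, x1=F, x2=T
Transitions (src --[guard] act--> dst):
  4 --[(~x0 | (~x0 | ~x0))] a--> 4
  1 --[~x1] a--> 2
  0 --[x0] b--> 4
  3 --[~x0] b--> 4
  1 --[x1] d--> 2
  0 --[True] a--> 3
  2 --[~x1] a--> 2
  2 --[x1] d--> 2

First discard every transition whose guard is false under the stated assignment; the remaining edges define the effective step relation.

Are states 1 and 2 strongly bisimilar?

Answer: BISIMILAR

Analysis:
Refine partition for ~:
  P[0] = {{0,1,2,3,4}}
  P[1] = {{0,1,2,4},{3}}
  P[2] = {{0},{1,2,4},{3}}
3 equivalence class(es) (converged in 3)
1∈{1,2,4}, 2∈{1,2,4}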